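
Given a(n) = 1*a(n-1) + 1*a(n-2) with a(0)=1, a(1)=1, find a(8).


Build bottom-up:
...a(6)=13, a(7)=21, a(8)=1*21+1*13=34


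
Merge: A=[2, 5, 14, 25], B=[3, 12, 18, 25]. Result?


Compare heads, take smaller each step.
Merged: [2, 3, 5, 12, 14, 18, 25, 25]


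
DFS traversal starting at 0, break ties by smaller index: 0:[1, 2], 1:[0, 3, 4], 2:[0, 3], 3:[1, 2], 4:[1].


DFS stack-based: start with [0]
Visit order: [0, 1, 3, 2, 4]


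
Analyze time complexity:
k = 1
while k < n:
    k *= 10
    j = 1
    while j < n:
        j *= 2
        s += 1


Per nesting level: O(log n) * O(log n) = O((log n)^2)
Complexity: O((log n)^2)


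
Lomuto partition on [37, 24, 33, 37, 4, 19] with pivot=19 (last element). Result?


Elements <= 19 go left of pivot.
Result: [4, 19, 33, 37, 37, 24], pivot at index 1


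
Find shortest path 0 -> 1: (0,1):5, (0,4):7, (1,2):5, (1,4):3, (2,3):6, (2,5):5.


Dijkstra from 0:
Distances: {0: 0, 1: 5, 2: 10, 3: 16, 4: 7, 5: 15}
Shortest distance to 1 = 5, path = [0, 1]


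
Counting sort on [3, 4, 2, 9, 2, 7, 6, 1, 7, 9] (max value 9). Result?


Count array: [0, 1, 2, 1, 1, 0, 1, 2, 0, 2]
Reconstruct: [1, 2, 2, 3, 4, 6, 7, 7, 9, 9]


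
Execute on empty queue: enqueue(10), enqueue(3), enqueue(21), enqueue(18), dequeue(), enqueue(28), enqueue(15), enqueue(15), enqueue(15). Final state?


enqueue(10) -> [10]
enqueue(3) -> [10, 3]
enqueue(21) -> [10, 3, 21]
enqueue(18) -> [10, 3, 21, 18]
dequeue() returns 10 -> [3, 21, 18]
enqueue(28) -> [3, 21, 18, 28]
enqueue(15) -> [3, 21, 18, 28, 15]
enqueue(15) -> [3, 21, 18, 28, 15, 15]
enqueue(15) -> [3, 21, 18, 28, 15, 15, 15]
Final queue (front to back): [3, 21, 18, 28, 15, 15, 15]


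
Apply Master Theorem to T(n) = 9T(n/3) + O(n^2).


a=9, b=3, c=2. log_3(9)=2 = c=2. Case 2: O(n^c log n) = O(n^2 log n)
Complexity: O(n^2 log n)


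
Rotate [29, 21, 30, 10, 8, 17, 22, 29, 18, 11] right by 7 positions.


Right rotate by 7: [10, 8, 17, 22, 29, 18, 11, 29, 21, 30]


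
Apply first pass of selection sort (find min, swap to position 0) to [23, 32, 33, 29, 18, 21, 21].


After one pass: [18, 32, 33, 29, 23, 21, 21]


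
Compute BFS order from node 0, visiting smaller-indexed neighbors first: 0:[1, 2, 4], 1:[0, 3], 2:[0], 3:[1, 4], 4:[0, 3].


BFS queue: start with [0]
Visit order: [0, 1, 2, 4, 3]


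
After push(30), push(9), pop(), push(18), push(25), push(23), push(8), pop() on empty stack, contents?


push(30) -> [30]
push(9) -> [30, 9]
pop() returns 9 -> [30]
push(18) -> [30, 18]
push(25) -> [30, 18, 25]
push(23) -> [30, 18, 25, 23]
push(8) -> [30, 18, 25, 23, 8]
pop() returns 8 -> [30, 18, 25, 23]
Final stack (bottom to top): [30, 18, 25, 23]


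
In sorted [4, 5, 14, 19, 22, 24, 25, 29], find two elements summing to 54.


Two pointers: lo=0, hi=7
Found pair: (25, 29) summing to 54


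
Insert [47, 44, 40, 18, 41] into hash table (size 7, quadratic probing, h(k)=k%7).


Insertions: 47->slot 5; 44->slot 2; 40->slot 6; 18->slot 4; 41->slot 0
Table: [41, None, 44, None, 18, 47, 40]


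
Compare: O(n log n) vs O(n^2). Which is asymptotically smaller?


linearithmic grows slower than quadratic
O(n log n) is asymptotically smaller; O(n^2) grows faster


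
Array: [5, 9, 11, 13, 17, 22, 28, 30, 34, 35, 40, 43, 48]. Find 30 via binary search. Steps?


Search for 30:
[0,12] mid=6 arr[6]=28
[7,12] mid=9 arr[9]=35
[7,8] mid=7 arr[7]=30
Total: 3 comparisons


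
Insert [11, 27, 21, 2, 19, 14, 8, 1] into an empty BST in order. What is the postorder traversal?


Root = 11; build tree by BST insertion.
Postorder traversal: [1, 8, 2, 14, 19, 21, 27, 11]


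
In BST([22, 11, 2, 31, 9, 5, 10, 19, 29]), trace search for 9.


BST root = 22
Search for 9: compare at each node
Path: [22, 11, 2, 9]


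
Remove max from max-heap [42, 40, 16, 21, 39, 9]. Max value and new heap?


Max = 42
Replace root with last, heapify down
Resulting heap: [40, 39, 16, 21, 9]


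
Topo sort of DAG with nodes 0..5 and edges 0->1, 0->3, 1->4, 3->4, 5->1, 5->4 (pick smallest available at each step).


Kahn's algorithm, process smallest node first
Order: [0, 2, 3, 5, 1, 4]


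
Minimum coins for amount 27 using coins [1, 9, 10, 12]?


dp[0]=0; dp[i]=1+min(dp[i-c] for c in coins)
...dp[22]=2, dp[23]=3, dp[24]=2, dp[25]=3, dp[26]=4, dp[27]=3
Minimum coins for 27 = 3


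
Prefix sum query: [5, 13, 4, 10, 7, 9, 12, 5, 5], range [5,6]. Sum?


Prefix sums: [0, 5, 18, 22, 32, 39, 48, 60, 65, 70]
Sum[5..6] = prefix[7] - prefix[5] = 60 - 39 = 21


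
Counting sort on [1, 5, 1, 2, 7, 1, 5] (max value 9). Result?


Count array: [0, 3, 1, 0, 0, 2, 0, 1, 0, 0]
Reconstruct: [1, 1, 1, 2, 5, 5, 7]


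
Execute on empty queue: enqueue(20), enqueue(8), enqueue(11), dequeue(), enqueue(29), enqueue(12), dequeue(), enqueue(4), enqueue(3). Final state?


enqueue(20) -> [20]
enqueue(8) -> [20, 8]
enqueue(11) -> [20, 8, 11]
dequeue() returns 20 -> [8, 11]
enqueue(29) -> [8, 11, 29]
enqueue(12) -> [8, 11, 29, 12]
dequeue() returns 8 -> [11, 29, 12]
enqueue(4) -> [11, 29, 12, 4]
enqueue(3) -> [11, 29, 12, 4, 3]
Final queue (front to back): [11, 29, 12, 4, 3]


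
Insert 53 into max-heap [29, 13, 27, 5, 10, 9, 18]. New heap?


Append 53: [29, 13, 27, 5, 10, 9, 18, 53]
Bubble up: swap idx 7(53) with idx 3(5); swap idx 3(53) with idx 1(13); swap idx 1(53) with idx 0(29)
Result: [53, 29, 27, 13, 10, 9, 18, 5]


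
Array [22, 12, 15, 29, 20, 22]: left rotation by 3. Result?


Left rotate by 3: [29, 20, 22, 22, 12, 15]


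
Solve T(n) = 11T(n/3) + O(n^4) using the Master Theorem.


a=11, b=3, c=4. log_3(11)=2.183 < c=4. Case 3: O(n^c) = O(n^4)
Complexity: O(n^4)


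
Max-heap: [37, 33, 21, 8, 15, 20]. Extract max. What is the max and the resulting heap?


Max = 37
Replace root with last, heapify down
Resulting heap: [33, 20, 21, 8, 15]


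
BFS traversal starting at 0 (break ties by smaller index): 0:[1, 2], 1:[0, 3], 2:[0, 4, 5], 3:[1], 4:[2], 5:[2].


BFS queue: start with [0]
Visit order: [0, 1, 2, 3, 4, 5]


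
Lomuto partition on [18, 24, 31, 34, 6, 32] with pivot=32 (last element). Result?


Elements <= 32 go left of pivot.
Result: [18, 24, 31, 6, 32, 34], pivot at index 4


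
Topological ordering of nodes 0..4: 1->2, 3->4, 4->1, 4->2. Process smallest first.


Kahn's algorithm, process smallest node first
Order: [0, 3, 4, 1, 2]


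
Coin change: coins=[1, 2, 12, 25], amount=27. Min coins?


dp[0]=0; dp[i]=1+min(dp[i-c] for c in coins)
...dp[22]=6, dp[23]=7, dp[24]=2, dp[25]=1, dp[26]=2, dp[27]=2
Minimum coins for 27 = 2


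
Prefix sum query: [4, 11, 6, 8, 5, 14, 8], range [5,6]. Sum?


Prefix sums: [0, 4, 15, 21, 29, 34, 48, 56]
Sum[5..6] = prefix[7] - prefix[5] = 56 - 34 = 22


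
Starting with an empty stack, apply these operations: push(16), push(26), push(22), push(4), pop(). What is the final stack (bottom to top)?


push(16) -> [16]
push(26) -> [16, 26]
push(22) -> [16, 26, 22]
push(4) -> [16, 26, 22, 4]
pop() returns 4 -> [16, 26, 22]
Final stack (bottom to top): [16, 26, 22]


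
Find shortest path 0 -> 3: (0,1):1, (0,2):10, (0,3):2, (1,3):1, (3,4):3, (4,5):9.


Dijkstra from 0:
Distances: {0: 0, 1: 1, 2: 10, 3: 2, 4: 5, 5: 14}
Shortest distance to 3 = 2, path = [0, 3]


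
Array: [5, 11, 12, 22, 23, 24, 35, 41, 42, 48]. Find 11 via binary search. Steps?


Search for 11:
[0,9] mid=4 arr[4]=23
[0,3] mid=1 arr[1]=11
Total: 2 comparisons


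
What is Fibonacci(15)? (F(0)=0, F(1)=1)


F(n)=F(n-1)+F(n-2)
...F(13)=233, F(14)=377, F(15)=610


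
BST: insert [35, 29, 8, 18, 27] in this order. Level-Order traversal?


Root = 35; build tree by BST insertion.
Level-Order traversal: [35, 29, 8, 18, 27]


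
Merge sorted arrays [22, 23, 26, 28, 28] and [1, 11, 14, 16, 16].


Compare heads, take smaller each step.
Merged: [1, 11, 14, 16, 16, 22, 23, 26, 28, 28]


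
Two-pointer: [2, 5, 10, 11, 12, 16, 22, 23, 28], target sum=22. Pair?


Two pointers: lo=0, hi=8
Found pair: (10, 12) summing to 22


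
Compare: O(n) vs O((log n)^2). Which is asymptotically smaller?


polylogarithmic grows slower than linear
O((log n)^2) is asymptotically smaller; O(n) grows faster


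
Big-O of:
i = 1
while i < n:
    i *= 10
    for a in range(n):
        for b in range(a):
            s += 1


Per nesting level: O(log n) * O(n) * O(n) [triangular over a] = O(n^2 log n)
Complexity: O(n^2 log n)


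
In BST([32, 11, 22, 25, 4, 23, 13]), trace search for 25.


BST root = 32
Search for 25: compare at each node
Path: [32, 11, 22, 25]


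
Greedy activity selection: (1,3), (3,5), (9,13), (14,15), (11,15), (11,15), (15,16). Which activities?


Greedy: pick earliest-ending, then skip overlaps.
Selected (5 activities): [(1, 3), (3, 5), (9, 13), (14, 15), (15, 16)]


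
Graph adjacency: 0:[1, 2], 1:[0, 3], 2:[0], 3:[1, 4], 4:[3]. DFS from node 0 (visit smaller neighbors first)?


DFS stack-based: start with [0]
Visit order: [0, 1, 3, 4, 2]


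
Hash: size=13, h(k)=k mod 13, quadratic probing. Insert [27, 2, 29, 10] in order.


Insertions: 27->slot 1; 2->slot 2; 29->slot 3; 10->slot 10
Table: [None, 27, 2, 29, None, None, None, None, None, None, 10, None, None]


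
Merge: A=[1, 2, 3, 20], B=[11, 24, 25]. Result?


Compare heads, take smaller each step.
Merged: [1, 2, 3, 11, 20, 24, 25]


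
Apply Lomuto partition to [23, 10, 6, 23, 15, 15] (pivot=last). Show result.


Elements <= 15 go left of pivot.
Result: [10, 6, 15, 15, 23, 23], pivot at index 3


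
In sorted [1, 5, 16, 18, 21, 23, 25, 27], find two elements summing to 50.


Two pointers: lo=0, hi=7
Found pair: (23, 27) summing to 50


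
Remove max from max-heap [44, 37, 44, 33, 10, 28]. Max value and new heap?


Max = 44
Replace root with last, heapify down
Resulting heap: [44, 37, 28, 33, 10]


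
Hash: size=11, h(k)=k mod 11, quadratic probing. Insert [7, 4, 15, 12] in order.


Insertions: 7->slot 7; 4->slot 4; 15->slot 5; 12->slot 1
Table: [None, 12, None, None, 4, 15, None, 7, None, None, None]


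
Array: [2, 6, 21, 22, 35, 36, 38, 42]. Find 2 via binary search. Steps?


Search for 2:
[0,7] mid=3 arr[3]=22
[0,2] mid=1 arr[1]=6
[0,0] mid=0 arr[0]=2
Total: 3 comparisons


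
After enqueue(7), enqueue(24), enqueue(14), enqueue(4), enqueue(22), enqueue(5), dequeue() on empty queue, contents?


enqueue(7) -> [7]
enqueue(24) -> [7, 24]
enqueue(14) -> [7, 24, 14]
enqueue(4) -> [7, 24, 14, 4]
enqueue(22) -> [7, 24, 14, 4, 22]
enqueue(5) -> [7, 24, 14, 4, 22, 5]
dequeue() returns 7 -> [24, 14, 4, 22, 5]
Final queue (front to back): [24, 14, 4, 22, 5]


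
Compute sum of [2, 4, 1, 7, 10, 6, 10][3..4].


Prefix sums: [0, 2, 6, 7, 14, 24, 30, 40]
Sum[3..4] = prefix[5] - prefix[3] = 24 - 7 = 17


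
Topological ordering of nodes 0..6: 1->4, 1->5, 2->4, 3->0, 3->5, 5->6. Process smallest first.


Kahn's algorithm, process smallest node first
Order: [1, 2, 3, 0, 4, 5, 6]


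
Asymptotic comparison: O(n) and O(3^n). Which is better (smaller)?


linear grows slower than exponential (base 3)
O(n) is asymptotically smaller; O(3^n) grows faster


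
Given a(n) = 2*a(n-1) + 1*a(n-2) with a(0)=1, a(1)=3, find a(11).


Build bottom-up:
...a(9)=3363, a(10)=8119, a(11)=2*8119+1*3363=19601


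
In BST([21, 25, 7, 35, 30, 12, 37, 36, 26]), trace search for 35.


BST root = 21
Search for 35: compare at each node
Path: [21, 25, 35]


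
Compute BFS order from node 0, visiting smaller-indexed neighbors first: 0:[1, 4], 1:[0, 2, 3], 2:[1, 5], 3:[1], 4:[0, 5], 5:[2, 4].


BFS queue: start with [0]
Visit order: [0, 1, 4, 2, 3, 5]


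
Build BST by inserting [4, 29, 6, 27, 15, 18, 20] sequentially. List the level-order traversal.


Root = 4; build tree by BST insertion.
Level-Order traversal: [4, 29, 6, 27, 15, 18, 20]


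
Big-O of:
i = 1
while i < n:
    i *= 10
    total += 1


Per nesting level: O(log n) = O(log n)
Complexity: O(log n)


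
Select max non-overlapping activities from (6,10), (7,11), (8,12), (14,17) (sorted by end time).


Greedy: pick earliest-ending, then skip overlaps.
Selected (2 activities): [(6, 10), (14, 17)]


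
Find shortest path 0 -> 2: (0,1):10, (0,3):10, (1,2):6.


Dijkstra from 0:
Distances: {0: 0, 1: 10, 2: 16, 3: 10}
Shortest distance to 2 = 16, path = [0, 1, 2]


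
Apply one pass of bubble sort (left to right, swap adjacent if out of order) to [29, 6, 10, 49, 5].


After one pass: [6, 10, 29, 5, 49]


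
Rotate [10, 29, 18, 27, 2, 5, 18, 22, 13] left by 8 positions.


Left rotate by 8: [13, 10, 29, 18, 27, 2, 5, 18, 22]


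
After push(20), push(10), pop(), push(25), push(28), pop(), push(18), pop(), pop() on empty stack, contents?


push(20) -> [20]
push(10) -> [20, 10]
pop() returns 10 -> [20]
push(25) -> [20, 25]
push(28) -> [20, 25, 28]
pop() returns 28 -> [20, 25]
push(18) -> [20, 25, 18]
pop() returns 18 -> [20, 25]
pop() returns 25 -> [20]
Final stack (bottom to top): [20]


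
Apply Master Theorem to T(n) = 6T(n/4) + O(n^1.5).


a=6, b=4, c=1.5. log_4(6)=1.292 < c=1.5. Case 3: O(n^c) = O(n^1.500)
Complexity: O(n^1.500)


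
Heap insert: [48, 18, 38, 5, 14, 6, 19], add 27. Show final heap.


Append 27: [48, 18, 38, 5, 14, 6, 19, 27]
Bubble up: swap idx 7(27) with idx 3(5); swap idx 3(27) with idx 1(18)
Result: [48, 27, 38, 18, 14, 6, 19, 5]


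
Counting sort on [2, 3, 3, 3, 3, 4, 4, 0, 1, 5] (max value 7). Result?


Count array: [1, 1, 1, 4, 2, 1, 0, 0]
Reconstruct: [0, 1, 2, 3, 3, 3, 3, 4, 4, 5]


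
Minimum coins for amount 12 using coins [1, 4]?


dp[0]=0; dp[i]=1+min(dp[i-c] for c in coins)
...dp[7]=4, dp[8]=2, dp[9]=3, dp[10]=4, dp[11]=5, dp[12]=3
Minimum coins for 12 = 3


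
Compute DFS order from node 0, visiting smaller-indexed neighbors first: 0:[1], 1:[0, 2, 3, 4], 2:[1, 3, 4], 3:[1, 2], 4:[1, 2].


DFS stack-based: start with [0]
Visit order: [0, 1, 2, 3, 4]


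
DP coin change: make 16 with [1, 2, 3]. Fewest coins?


dp[0]=0; dp[i]=1+min(dp[i-c] for c in coins)
...dp[11]=4, dp[12]=4, dp[13]=5, dp[14]=5, dp[15]=5, dp[16]=6
Minimum coins for 16 = 6


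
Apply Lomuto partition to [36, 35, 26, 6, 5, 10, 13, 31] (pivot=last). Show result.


Elements <= 31 go left of pivot.
Result: [26, 6, 5, 10, 13, 31, 36, 35], pivot at index 5


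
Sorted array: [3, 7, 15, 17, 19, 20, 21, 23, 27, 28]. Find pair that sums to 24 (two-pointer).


Two pointers: lo=0, hi=9
Found pair: (3, 21) summing to 24


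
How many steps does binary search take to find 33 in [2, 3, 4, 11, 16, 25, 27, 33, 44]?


Search for 33:
[0,8] mid=4 arr[4]=16
[5,8] mid=6 arr[6]=27
[7,8] mid=7 arr[7]=33
Total: 3 comparisons


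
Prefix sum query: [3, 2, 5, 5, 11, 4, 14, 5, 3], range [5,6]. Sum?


Prefix sums: [0, 3, 5, 10, 15, 26, 30, 44, 49, 52]
Sum[5..6] = prefix[7] - prefix[5] = 44 - 26 = 18


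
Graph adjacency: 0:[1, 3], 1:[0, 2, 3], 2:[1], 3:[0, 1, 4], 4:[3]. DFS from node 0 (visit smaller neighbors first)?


DFS stack-based: start with [0]
Visit order: [0, 1, 2, 3, 4]


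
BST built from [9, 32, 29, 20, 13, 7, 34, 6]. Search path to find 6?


BST root = 9
Search for 6: compare at each node
Path: [9, 7, 6]


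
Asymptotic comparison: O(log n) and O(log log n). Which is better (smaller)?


double-logarithmic grows slower than logarithmic
O(log log n) is asymptotically smaller; O(log n) grows faster


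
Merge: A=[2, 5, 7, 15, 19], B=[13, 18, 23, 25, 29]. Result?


Compare heads, take smaller each step.
Merged: [2, 5, 7, 13, 15, 18, 19, 23, 25, 29]


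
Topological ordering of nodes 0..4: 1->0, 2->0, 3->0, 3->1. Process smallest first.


Kahn's algorithm, process smallest node first
Order: [2, 3, 1, 0, 4]


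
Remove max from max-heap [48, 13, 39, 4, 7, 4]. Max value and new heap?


Max = 48
Replace root with last, heapify down
Resulting heap: [39, 13, 4, 4, 7]


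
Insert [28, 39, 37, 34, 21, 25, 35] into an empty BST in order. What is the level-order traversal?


Root = 28; build tree by BST insertion.
Level-Order traversal: [28, 21, 39, 25, 37, 34, 35]


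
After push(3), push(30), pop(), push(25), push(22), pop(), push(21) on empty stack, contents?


push(3) -> [3]
push(30) -> [3, 30]
pop() returns 30 -> [3]
push(25) -> [3, 25]
push(22) -> [3, 25, 22]
pop() returns 22 -> [3, 25]
push(21) -> [3, 25, 21]
Final stack (bottom to top): [3, 25, 21]


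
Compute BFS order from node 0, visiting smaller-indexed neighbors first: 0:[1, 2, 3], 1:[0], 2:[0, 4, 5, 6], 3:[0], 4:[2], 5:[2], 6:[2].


BFS queue: start with [0]
Visit order: [0, 1, 2, 3, 4, 5, 6]


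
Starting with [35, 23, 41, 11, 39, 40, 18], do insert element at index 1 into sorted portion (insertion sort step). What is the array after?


After one pass: [23, 35, 41, 11, 39, 40, 18]


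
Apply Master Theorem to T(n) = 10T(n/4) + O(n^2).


a=10, b=4, c=2. log_4(10)=1.661 < c=2. Case 3: O(n^c) = O(n^2)
Complexity: O(n^2)


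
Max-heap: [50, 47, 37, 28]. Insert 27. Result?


Append 27: [50, 47, 37, 28, 27]
Bubble up: no swaps needed
Result: [50, 47, 37, 28, 27]


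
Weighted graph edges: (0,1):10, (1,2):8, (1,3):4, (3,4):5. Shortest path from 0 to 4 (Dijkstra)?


Dijkstra from 0:
Distances: {0: 0, 1: 10, 2: 18, 3: 14, 4: 19}
Shortest distance to 4 = 19, path = [0, 1, 3, 4]


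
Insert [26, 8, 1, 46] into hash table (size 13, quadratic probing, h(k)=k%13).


Insertions: 26->slot 0; 8->slot 8; 1->slot 1; 46->slot 7
Table: [26, 1, None, None, None, None, None, 46, 8, None, None, None, None]


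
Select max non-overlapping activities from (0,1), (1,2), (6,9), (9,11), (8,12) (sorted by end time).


Greedy: pick earliest-ending, then skip overlaps.
Selected (4 activities): [(0, 1), (1, 2), (6, 9), (9, 11)]


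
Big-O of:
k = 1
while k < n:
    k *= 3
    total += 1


Per nesting level: O(log n) = O(log n)
Complexity: O(log n)


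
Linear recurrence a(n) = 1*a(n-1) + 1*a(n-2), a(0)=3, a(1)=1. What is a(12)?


Build bottom-up:
...a(10)=157, a(11)=254, a(12)=1*254+1*157=411


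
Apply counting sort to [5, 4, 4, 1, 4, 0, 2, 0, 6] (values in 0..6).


Count array: [2, 1, 1, 0, 3, 1, 1]
Reconstruct: [0, 0, 1, 2, 4, 4, 4, 5, 6]


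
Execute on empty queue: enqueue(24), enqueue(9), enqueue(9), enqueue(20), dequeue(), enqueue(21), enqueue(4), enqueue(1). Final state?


enqueue(24) -> [24]
enqueue(9) -> [24, 9]
enqueue(9) -> [24, 9, 9]
enqueue(20) -> [24, 9, 9, 20]
dequeue() returns 24 -> [9, 9, 20]
enqueue(21) -> [9, 9, 20, 21]
enqueue(4) -> [9, 9, 20, 21, 4]
enqueue(1) -> [9, 9, 20, 21, 4, 1]
Final queue (front to back): [9, 9, 20, 21, 4, 1]


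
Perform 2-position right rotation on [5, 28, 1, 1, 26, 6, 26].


Right rotate by 2: [6, 26, 5, 28, 1, 1, 26]


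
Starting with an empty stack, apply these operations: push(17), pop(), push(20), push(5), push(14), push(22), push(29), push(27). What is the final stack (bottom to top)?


push(17) -> [17]
pop() returns 17 -> []
push(20) -> [20]
push(5) -> [20, 5]
push(14) -> [20, 5, 14]
push(22) -> [20, 5, 14, 22]
push(29) -> [20, 5, 14, 22, 29]
push(27) -> [20, 5, 14, 22, 29, 27]
Final stack (bottom to top): [20, 5, 14, 22, 29, 27]


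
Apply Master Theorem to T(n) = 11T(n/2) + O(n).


a=11, b=2, c=1. log_2(11)=3.459 > c=1. Case 1: O(n^log_b(a)) = O(n^3.459)
Complexity: O(n^3.459)


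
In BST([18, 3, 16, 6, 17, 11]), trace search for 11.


BST root = 18
Search for 11: compare at each node
Path: [18, 3, 16, 6, 11]


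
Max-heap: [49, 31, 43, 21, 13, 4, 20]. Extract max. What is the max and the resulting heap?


Max = 49
Replace root with last, heapify down
Resulting heap: [43, 31, 20, 21, 13, 4]


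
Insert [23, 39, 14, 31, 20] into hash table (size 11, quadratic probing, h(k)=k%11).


Insertions: 23->slot 1; 39->slot 6; 14->slot 3; 31->slot 9; 20->slot 10
Table: [None, 23, None, 14, None, None, 39, None, None, 31, 20]


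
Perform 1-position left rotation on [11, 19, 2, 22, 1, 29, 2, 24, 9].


Left rotate by 1: [19, 2, 22, 1, 29, 2, 24, 9, 11]


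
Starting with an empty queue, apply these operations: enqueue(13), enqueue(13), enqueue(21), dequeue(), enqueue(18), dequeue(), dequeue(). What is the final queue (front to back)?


enqueue(13) -> [13]
enqueue(13) -> [13, 13]
enqueue(21) -> [13, 13, 21]
dequeue() returns 13 -> [13, 21]
enqueue(18) -> [13, 21, 18]
dequeue() returns 13 -> [21, 18]
dequeue() returns 21 -> [18]
Final queue (front to back): [18]


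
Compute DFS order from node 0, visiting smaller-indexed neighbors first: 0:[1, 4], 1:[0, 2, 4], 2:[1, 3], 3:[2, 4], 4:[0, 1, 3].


DFS stack-based: start with [0]
Visit order: [0, 1, 2, 3, 4]


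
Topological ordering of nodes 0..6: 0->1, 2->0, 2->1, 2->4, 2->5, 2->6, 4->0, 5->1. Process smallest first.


Kahn's algorithm, process smallest node first
Order: [2, 3, 4, 0, 5, 1, 6]


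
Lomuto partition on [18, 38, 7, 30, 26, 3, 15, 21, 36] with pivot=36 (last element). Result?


Elements <= 36 go left of pivot.
Result: [18, 7, 30, 26, 3, 15, 21, 36, 38], pivot at index 7


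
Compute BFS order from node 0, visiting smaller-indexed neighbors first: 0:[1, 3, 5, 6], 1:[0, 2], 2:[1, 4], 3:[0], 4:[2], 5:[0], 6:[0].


BFS queue: start with [0]
Visit order: [0, 1, 3, 5, 6, 2, 4]


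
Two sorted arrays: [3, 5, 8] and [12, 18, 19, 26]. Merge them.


Compare heads, take smaller each step.
Merged: [3, 5, 8, 12, 18, 19, 26]


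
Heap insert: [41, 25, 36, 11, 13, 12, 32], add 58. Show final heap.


Append 58: [41, 25, 36, 11, 13, 12, 32, 58]
Bubble up: swap idx 7(58) with idx 3(11); swap idx 3(58) with idx 1(25); swap idx 1(58) with idx 0(41)
Result: [58, 41, 36, 25, 13, 12, 32, 11]


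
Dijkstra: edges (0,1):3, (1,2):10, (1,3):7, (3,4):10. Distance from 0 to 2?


Dijkstra from 0:
Distances: {0: 0, 1: 3, 2: 13, 3: 10, 4: 20}
Shortest distance to 2 = 13, path = [0, 1, 2]


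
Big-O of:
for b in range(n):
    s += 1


Per nesting level: O(n) = O(n)
Complexity: O(n)


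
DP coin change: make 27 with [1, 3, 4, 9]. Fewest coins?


dp[0]=0; dp[i]=1+min(dp[i-c] for c in coins)
...dp[22]=3, dp[23]=4, dp[24]=4, dp[25]=4, dp[26]=4, dp[27]=3
Minimum coins for 27 = 3


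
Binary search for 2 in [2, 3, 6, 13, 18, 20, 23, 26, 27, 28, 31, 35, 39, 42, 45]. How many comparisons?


Search for 2:
[0,14] mid=7 arr[7]=26
[0,6] mid=3 arr[3]=13
[0,2] mid=1 arr[1]=3
[0,0] mid=0 arr[0]=2
Total: 4 comparisons


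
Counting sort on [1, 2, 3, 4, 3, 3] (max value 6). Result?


Count array: [0, 1, 1, 3, 1, 0, 0]
Reconstruct: [1, 2, 3, 3, 3, 4]


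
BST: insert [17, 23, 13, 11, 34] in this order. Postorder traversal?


Root = 17; build tree by BST insertion.
Postorder traversal: [11, 13, 34, 23, 17]


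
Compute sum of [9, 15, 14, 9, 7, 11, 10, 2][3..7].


Prefix sums: [0, 9, 24, 38, 47, 54, 65, 75, 77]
Sum[3..7] = prefix[8] - prefix[3] = 77 - 38 = 39


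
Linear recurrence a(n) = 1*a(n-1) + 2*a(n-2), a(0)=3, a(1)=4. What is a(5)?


Build bottom-up:
...a(3)=18, a(4)=38, a(5)=1*38+2*18=74


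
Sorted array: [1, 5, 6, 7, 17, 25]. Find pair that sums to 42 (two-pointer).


Two pointers: lo=0, hi=5
Found pair: (17, 25) summing to 42


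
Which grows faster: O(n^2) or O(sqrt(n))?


sublinear grows slower than quadratic
O(sqrt(n)) is asymptotically smaller; O(n^2) grows faster


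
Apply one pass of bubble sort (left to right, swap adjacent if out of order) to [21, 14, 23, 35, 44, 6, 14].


After one pass: [14, 21, 23, 35, 6, 14, 44]


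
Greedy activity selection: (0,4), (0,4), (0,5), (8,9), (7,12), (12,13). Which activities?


Greedy: pick earliest-ending, then skip overlaps.
Selected (3 activities): [(0, 4), (8, 9), (12, 13)]


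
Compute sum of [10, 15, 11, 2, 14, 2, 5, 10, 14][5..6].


Prefix sums: [0, 10, 25, 36, 38, 52, 54, 59, 69, 83]
Sum[5..6] = prefix[7] - prefix[5] = 59 - 52 = 7


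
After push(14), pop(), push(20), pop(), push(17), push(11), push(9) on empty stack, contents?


push(14) -> [14]
pop() returns 14 -> []
push(20) -> [20]
pop() returns 20 -> []
push(17) -> [17]
push(11) -> [17, 11]
push(9) -> [17, 11, 9]
Final stack (bottom to top): [17, 11, 9]


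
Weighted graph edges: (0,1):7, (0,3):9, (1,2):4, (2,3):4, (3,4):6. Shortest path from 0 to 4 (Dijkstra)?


Dijkstra from 0:
Distances: {0: 0, 1: 7, 2: 11, 3: 9, 4: 15}
Shortest distance to 4 = 15, path = [0, 3, 4]


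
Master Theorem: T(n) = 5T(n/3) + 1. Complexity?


a=5, b=3, c=0. log_3(5)=1.465 > c=0. Case 1: O(n^log_b(a)) = O(n^1.465)
Complexity: O(n^1.465)


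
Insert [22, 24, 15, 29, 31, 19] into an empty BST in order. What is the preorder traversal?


Root = 22; build tree by BST insertion.
Preorder traversal: [22, 15, 19, 24, 29, 31]


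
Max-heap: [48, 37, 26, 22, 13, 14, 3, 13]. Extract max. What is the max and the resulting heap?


Max = 48
Replace root with last, heapify down
Resulting heap: [37, 22, 26, 13, 13, 14, 3]


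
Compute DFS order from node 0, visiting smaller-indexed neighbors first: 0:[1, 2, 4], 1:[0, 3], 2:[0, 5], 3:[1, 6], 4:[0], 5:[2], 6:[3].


DFS stack-based: start with [0]
Visit order: [0, 1, 3, 6, 2, 5, 4]


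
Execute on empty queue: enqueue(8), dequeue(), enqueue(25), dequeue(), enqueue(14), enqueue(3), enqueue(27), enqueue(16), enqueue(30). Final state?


enqueue(8) -> [8]
dequeue() returns 8 -> []
enqueue(25) -> [25]
dequeue() returns 25 -> []
enqueue(14) -> [14]
enqueue(3) -> [14, 3]
enqueue(27) -> [14, 3, 27]
enqueue(16) -> [14, 3, 27, 16]
enqueue(30) -> [14, 3, 27, 16, 30]
Final queue (front to back): [14, 3, 27, 16, 30]


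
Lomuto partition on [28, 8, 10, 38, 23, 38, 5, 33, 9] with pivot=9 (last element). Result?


Elements <= 9 go left of pivot.
Result: [8, 5, 9, 38, 23, 38, 28, 33, 10], pivot at index 2


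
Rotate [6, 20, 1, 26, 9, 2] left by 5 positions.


Left rotate by 5: [2, 6, 20, 1, 26, 9]


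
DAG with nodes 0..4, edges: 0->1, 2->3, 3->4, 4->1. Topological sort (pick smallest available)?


Kahn's algorithm, process smallest node first
Order: [0, 2, 3, 4, 1]


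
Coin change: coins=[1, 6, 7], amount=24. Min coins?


dp[0]=0; dp[i]=1+min(dp[i-c] for c in coins)
...dp[19]=3, dp[20]=3, dp[21]=3, dp[22]=4, dp[23]=5, dp[24]=4
Minimum coins for 24 = 4


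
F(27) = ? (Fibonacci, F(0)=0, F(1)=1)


F(n)=F(n-1)+F(n-2)
...F(25)=75025, F(26)=121393, F(27)=196418


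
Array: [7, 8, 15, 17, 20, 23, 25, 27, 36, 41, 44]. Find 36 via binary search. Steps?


Search for 36:
[0,10] mid=5 arr[5]=23
[6,10] mid=8 arr[8]=36
Total: 2 comparisons


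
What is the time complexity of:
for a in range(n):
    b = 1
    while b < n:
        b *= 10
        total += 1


Per nesting level: O(n) * O(log n) = O(n log n)
Complexity: O(n log n)


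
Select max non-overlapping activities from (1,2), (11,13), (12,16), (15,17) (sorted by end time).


Greedy: pick earliest-ending, then skip overlaps.
Selected (3 activities): [(1, 2), (11, 13), (15, 17)]


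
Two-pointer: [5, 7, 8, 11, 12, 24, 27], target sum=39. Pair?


Two pointers: lo=0, hi=6
Found pair: (12, 27) summing to 39


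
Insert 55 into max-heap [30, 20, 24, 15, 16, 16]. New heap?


Append 55: [30, 20, 24, 15, 16, 16, 55]
Bubble up: swap idx 6(55) with idx 2(24); swap idx 2(55) with idx 0(30)
Result: [55, 20, 30, 15, 16, 16, 24]


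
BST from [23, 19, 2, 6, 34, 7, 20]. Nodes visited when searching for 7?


BST root = 23
Search for 7: compare at each node
Path: [23, 19, 2, 6, 7]


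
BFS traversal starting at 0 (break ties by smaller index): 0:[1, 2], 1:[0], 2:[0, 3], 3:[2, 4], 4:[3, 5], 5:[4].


BFS queue: start with [0]
Visit order: [0, 1, 2, 3, 4, 5]


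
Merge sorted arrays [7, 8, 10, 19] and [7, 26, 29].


Compare heads, take smaller each step.
Merged: [7, 7, 8, 10, 19, 26, 29]


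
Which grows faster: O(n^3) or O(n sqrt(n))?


n^1.5 grows slower than cubic
O(n sqrt(n)) is asymptotically smaller; O(n^3) grows faster


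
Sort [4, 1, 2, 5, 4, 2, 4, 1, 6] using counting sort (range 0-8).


Count array: [0, 2, 2, 0, 3, 1, 1, 0, 0]
Reconstruct: [1, 1, 2, 2, 4, 4, 4, 5, 6]


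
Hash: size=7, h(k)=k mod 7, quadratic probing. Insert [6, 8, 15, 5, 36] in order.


Insertions: 6->slot 6; 8->slot 1; 15->slot 2; 5->slot 5; 36->slot 3
Table: [None, 8, 15, 36, None, 5, 6]


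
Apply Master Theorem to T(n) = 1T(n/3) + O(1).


a=1, b=3, c=0. log_3(1)=0 = c=0. Case 2: O(n^c log n) = O(log n)
Complexity: O(log n)


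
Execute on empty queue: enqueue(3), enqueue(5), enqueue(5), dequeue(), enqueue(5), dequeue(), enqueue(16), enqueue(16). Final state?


enqueue(3) -> [3]
enqueue(5) -> [3, 5]
enqueue(5) -> [3, 5, 5]
dequeue() returns 3 -> [5, 5]
enqueue(5) -> [5, 5, 5]
dequeue() returns 5 -> [5, 5]
enqueue(16) -> [5, 5, 16]
enqueue(16) -> [5, 5, 16, 16]
Final queue (front to back): [5, 5, 16, 16]


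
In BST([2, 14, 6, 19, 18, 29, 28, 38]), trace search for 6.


BST root = 2
Search for 6: compare at each node
Path: [2, 14, 6]


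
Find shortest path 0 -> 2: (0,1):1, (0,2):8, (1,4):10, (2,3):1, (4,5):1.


Dijkstra from 0:
Distances: {0: 0, 1: 1, 2: 8, 3: 9, 4: 11, 5: 12}
Shortest distance to 2 = 8, path = [0, 2]


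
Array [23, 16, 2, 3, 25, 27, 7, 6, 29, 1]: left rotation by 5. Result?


Left rotate by 5: [27, 7, 6, 29, 1, 23, 16, 2, 3, 25]


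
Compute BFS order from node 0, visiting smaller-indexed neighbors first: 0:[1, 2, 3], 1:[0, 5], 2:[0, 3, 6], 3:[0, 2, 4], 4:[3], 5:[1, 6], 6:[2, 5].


BFS queue: start with [0]
Visit order: [0, 1, 2, 3, 5, 6, 4]


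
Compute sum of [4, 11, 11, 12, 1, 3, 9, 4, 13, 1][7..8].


Prefix sums: [0, 4, 15, 26, 38, 39, 42, 51, 55, 68, 69]
Sum[7..8] = prefix[9] - prefix[7] = 68 - 51 = 17


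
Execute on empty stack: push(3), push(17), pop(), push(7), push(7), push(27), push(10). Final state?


push(3) -> [3]
push(17) -> [3, 17]
pop() returns 17 -> [3]
push(7) -> [3, 7]
push(7) -> [3, 7, 7]
push(27) -> [3, 7, 7, 27]
push(10) -> [3, 7, 7, 27, 10]
Final stack (bottom to top): [3, 7, 7, 27, 10]


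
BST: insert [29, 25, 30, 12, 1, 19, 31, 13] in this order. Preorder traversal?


Root = 29; build tree by BST insertion.
Preorder traversal: [29, 25, 12, 1, 19, 13, 30, 31]


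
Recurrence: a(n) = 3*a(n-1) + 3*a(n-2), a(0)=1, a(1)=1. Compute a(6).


Build bottom-up:
...a(4)=81, a(5)=306, a(6)=3*306+3*81=1161


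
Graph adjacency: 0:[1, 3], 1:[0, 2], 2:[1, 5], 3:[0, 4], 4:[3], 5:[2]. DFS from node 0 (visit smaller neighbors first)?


DFS stack-based: start with [0]
Visit order: [0, 1, 2, 5, 3, 4]


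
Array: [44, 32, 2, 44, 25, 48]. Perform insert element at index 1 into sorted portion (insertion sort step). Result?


After one pass: [32, 44, 2, 44, 25, 48]


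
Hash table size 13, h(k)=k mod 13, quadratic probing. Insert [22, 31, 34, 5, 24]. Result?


Insertions: 22->slot 9; 31->slot 5; 34->slot 8; 5->slot 6; 24->slot 11
Table: [None, None, None, None, None, 31, 5, None, 34, 22, None, 24, None]


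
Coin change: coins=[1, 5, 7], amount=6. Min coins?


dp[0]=0; dp[i]=1+min(dp[i-c] for c in coins)
...dp[1]=1, dp[2]=2, dp[3]=3, dp[4]=4, dp[5]=1, dp[6]=2
Minimum coins for 6 = 2


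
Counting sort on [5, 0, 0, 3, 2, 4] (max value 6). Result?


Count array: [2, 0, 1, 1, 1, 1, 0]
Reconstruct: [0, 0, 2, 3, 4, 5]


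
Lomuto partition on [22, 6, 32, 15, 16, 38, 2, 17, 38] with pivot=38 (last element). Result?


Elements <= 38 go left of pivot.
Result: [22, 6, 32, 15, 16, 38, 2, 17, 38], pivot at index 8


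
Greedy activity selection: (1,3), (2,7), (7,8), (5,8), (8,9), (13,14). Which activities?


Greedy: pick earliest-ending, then skip overlaps.
Selected (4 activities): [(1, 3), (7, 8), (8, 9), (13, 14)]


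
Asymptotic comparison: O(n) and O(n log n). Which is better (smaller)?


linear grows slower than linearithmic
O(n) is asymptotically smaller; O(n log n) grows faster


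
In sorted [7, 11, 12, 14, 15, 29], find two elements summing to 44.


Two pointers: lo=0, hi=5
Found pair: (15, 29) summing to 44


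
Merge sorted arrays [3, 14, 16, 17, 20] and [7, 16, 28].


Compare heads, take smaller each step.
Merged: [3, 7, 14, 16, 16, 17, 20, 28]


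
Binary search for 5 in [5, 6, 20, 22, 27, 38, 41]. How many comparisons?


Search for 5:
[0,6] mid=3 arr[3]=22
[0,2] mid=1 arr[1]=6
[0,0] mid=0 arr[0]=5
Total: 3 comparisons


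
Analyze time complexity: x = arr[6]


Analysis: constant-time operation, no loop
Complexity: O(1)


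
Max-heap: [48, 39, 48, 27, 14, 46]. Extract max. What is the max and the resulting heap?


Max = 48
Replace root with last, heapify down
Resulting heap: [48, 39, 46, 27, 14]


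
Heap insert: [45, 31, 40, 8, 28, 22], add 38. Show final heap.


Append 38: [45, 31, 40, 8, 28, 22, 38]
Bubble up: no swaps needed
Result: [45, 31, 40, 8, 28, 22, 38]


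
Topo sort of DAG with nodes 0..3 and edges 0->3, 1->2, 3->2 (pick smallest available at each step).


Kahn's algorithm, process smallest node first
Order: [0, 1, 3, 2]


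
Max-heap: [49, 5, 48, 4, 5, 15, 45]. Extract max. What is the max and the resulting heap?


Max = 49
Replace root with last, heapify down
Resulting heap: [48, 5, 45, 4, 5, 15]


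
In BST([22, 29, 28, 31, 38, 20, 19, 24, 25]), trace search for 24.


BST root = 22
Search for 24: compare at each node
Path: [22, 29, 28, 24]


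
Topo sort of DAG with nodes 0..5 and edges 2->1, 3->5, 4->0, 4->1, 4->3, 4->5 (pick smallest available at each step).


Kahn's algorithm, process smallest node first
Order: [2, 4, 0, 1, 3, 5]


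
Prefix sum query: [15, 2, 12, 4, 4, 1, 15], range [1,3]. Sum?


Prefix sums: [0, 15, 17, 29, 33, 37, 38, 53]
Sum[1..3] = prefix[4] - prefix[1] = 33 - 15 = 18


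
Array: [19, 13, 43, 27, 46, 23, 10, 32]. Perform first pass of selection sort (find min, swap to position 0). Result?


After one pass: [10, 13, 43, 27, 46, 23, 19, 32]


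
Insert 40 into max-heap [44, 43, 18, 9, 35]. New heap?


Append 40: [44, 43, 18, 9, 35, 40]
Bubble up: swap idx 5(40) with idx 2(18)
Result: [44, 43, 40, 9, 35, 18]


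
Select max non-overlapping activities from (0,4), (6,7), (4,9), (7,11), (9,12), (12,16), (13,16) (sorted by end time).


Greedy: pick earliest-ending, then skip overlaps.
Selected (4 activities): [(0, 4), (6, 7), (7, 11), (12, 16)]


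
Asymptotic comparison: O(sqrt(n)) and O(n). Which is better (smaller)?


sublinear grows slower than linear
O(sqrt(n)) is asymptotically smaller; O(n) grows faster


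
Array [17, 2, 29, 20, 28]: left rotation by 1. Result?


Left rotate by 1: [2, 29, 20, 28, 17]


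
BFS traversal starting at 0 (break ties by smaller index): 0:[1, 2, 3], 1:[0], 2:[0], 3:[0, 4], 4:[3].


BFS queue: start with [0]
Visit order: [0, 1, 2, 3, 4]


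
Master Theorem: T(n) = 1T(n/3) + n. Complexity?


a=1, b=3, c=1. log_3(1)=0 < c=1. Case 3: O(n^c) = O(n)
Complexity: O(n)


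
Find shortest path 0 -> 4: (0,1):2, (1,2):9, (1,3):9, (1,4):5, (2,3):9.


Dijkstra from 0:
Distances: {0: 0, 1: 2, 2: 11, 3: 11, 4: 7}
Shortest distance to 4 = 7, path = [0, 1, 4]


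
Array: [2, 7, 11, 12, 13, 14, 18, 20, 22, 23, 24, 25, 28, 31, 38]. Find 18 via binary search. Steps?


Search for 18:
[0,14] mid=7 arr[7]=20
[0,6] mid=3 arr[3]=12
[4,6] mid=5 arr[5]=14
[6,6] mid=6 arr[6]=18
Total: 4 comparisons


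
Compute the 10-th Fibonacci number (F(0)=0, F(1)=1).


F(n)=F(n-1)+F(n-2)
...F(8)=21, F(9)=34, F(10)=55


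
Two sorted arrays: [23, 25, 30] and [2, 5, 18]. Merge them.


Compare heads, take smaller each step.
Merged: [2, 5, 18, 23, 25, 30]


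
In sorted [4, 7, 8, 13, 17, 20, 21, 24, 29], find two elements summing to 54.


Two pointers: lo=0, hi=8
No pair sums to 54


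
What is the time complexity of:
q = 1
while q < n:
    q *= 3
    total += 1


Per nesting level: O(log n) = O(log n)
Complexity: O(log n)


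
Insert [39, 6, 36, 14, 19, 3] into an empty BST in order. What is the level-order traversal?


Root = 39; build tree by BST insertion.
Level-Order traversal: [39, 6, 3, 36, 14, 19]


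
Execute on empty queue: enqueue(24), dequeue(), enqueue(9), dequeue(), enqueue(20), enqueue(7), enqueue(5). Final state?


enqueue(24) -> [24]
dequeue() returns 24 -> []
enqueue(9) -> [9]
dequeue() returns 9 -> []
enqueue(20) -> [20]
enqueue(7) -> [20, 7]
enqueue(5) -> [20, 7, 5]
Final queue (front to back): [20, 7, 5]


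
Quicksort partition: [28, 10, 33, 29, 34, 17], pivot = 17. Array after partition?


Elements <= 17 go left of pivot.
Result: [10, 17, 33, 29, 34, 28], pivot at index 1


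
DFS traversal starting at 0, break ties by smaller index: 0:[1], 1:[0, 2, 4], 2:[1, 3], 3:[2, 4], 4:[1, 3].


DFS stack-based: start with [0]
Visit order: [0, 1, 2, 3, 4]


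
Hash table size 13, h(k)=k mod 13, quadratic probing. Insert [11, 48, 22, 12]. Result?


Insertions: 11->slot 11; 48->slot 9; 22->slot 10; 12->slot 12
Table: [None, None, None, None, None, None, None, None, None, 48, 22, 11, 12]


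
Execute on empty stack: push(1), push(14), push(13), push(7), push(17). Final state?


push(1) -> [1]
push(14) -> [1, 14]
push(13) -> [1, 14, 13]
push(7) -> [1, 14, 13, 7]
push(17) -> [1, 14, 13, 7, 17]
Final stack (bottom to top): [1, 14, 13, 7, 17]


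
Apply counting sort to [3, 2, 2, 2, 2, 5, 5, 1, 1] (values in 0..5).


Count array: [0, 2, 4, 1, 0, 2]
Reconstruct: [1, 1, 2, 2, 2, 2, 3, 5, 5]


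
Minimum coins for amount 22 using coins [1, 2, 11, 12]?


dp[0]=0; dp[i]=1+min(dp[i-c] for c in coins)
...dp[17]=4, dp[18]=4, dp[19]=5, dp[20]=5, dp[21]=6, dp[22]=2
Minimum coins for 22 = 2


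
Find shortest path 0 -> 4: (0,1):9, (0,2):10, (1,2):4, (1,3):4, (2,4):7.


Dijkstra from 0:
Distances: {0: 0, 1: 9, 2: 10, 3: 13, 4: 17}
Shortest distance to 4 = 17, path = [0, 2, 4]


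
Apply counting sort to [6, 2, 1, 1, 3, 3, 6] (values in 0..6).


Count array: [0, 2, 1, 2, 0, 0, 2]
Reconstruct: [1, 1, 2, 3, 3, 6, 6]


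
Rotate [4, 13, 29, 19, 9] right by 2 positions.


Right rotate by 2: [19, 9, 4, 13, 29]


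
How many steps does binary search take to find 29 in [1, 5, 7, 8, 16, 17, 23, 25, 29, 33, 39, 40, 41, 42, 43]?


Search for 29:
[0,14] mid=7 arr[7]=25
[8,14] mid=11 arr[11]=40
[8,10] mid=9 arr[9]=33
[8,8] mid=8 arr[8]=29
Total: 4 comparisons


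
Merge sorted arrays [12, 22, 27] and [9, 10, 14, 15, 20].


Compare heads, take smaller each step.
Merged: [9, 10, 12, 14, 15, 20, 22, 27]


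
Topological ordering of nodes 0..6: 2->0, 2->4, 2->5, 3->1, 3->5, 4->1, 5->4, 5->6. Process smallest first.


Kahn's algorithm, process smallest node first
Order: [2, 0, 3, 5, 4, 1, 6]


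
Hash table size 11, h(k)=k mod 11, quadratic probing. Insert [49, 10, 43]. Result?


Insertions: 49->slot 5; 10->slot 10; 43->slot 0
Table: [43, None, None, None, None, 49, None, None, None, None, 10]


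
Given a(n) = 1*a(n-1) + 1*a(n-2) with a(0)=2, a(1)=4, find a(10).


Build bottom-up:
...a(8)=110, a(9)=178, a(10)=1*178+1*110=288


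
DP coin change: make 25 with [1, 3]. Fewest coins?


dp[0]=0; dp[i]=1+min(dp[i-c] for c in coins)
...dp[20]=8, dp[21]=7, dp[22]=8, dp[23]=9, dp[24]=8, dp[25]=9
Minimum coins for 25 = 9


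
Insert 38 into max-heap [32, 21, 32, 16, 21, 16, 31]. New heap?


Append 38: [32, 21, 32, 16, 21, 16, 31, 38]
Bubble up: swap idx 7(38) with idx 3(16); swap idx 3(38) with idx 1(21); swap idx 1(38) with idx 0(32)
Result: [38, 32, 32, 21, 21, 16, 31, 16]
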